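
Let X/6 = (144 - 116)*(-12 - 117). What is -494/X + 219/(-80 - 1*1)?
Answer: -87151/32508 ≈ -2.6809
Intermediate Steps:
X = -21672 (X = 6*((144 - 116)*(-12 - 117)) = 6*(28*(-129)) = 6*(-3612) = -21672)
-494/X + 219/(-80 - 1*1) = -494/(-21672) + 219/(-80 - 1*1) = -494*(-1/21672) + 219/(-80 - 1) = 247/10836 + 219/(-81) = 247/10836 + 219*(-1/81) = 247/10836 - 73/27 = -87151/32508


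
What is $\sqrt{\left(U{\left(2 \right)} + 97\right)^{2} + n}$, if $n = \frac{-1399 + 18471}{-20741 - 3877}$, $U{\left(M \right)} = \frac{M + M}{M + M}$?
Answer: $\frac{10 \sqrt{120248859}}{1119} \approx 97.996$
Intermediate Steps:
$U{\left(M \right)} = 1$ ($U{\left(M \right)} = \frac{2 M}{2 M} = 2 M \frac{1}{2 M} = 1$)
$n = - \frac{776}{1119}$ ($n = \frac{17072}{-24618} = 17072 \left(- \frac{1}{24618}\right) = - \frac{776}{1119} \approx -0.69348$)
$\sqrt{\left(U{\left(2 \right)} + 97\right)^{2} + n} = \sqrt{\left(1 + 97\right)^{2} - \frac{776}{1119}} = \sqrt{98^{2} - \frac{776}{1119}} = \sqrt{9604 - \frac{776}{1119}} = \sqrt{\frac{10746100}{1119}} = \frac{10 \sqrt{120248859}}{1119}$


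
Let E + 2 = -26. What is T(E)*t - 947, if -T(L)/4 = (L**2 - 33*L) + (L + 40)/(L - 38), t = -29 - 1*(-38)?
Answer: -686713/11 ≈ -62428.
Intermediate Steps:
t = 9 (t = -29 + 38 = 9)
E = -28 (E = -2 - 26 = -28)
T(L) = -4*L**2 + 132*L - 4*(40 + L)/(-38 + L) (T(L) = -4*((L**2 - 33*L) + (L + 40)/(L - 38)) = -4*((L**2 - 33*L) + (40 + L)/(-38 + L)) = -4*(L**2 - 33*L + (40 + L)/(-38 + L)) = -4*L**2 + 132*L - 4*(40 + L)/(-38 + L))
T(E)*t - 947 = (4*(-40 - 1*(-28)**3 - 1255*(-28) + 71*(-28)**2)/(-38 - 28))*9 - 947 = (4*(-40 - 1*(-21952) + 35140 + 71*784)/(-66))*9 - 947 = (4*(-1/66)*(-40 + 21952 + 35140 + 55664))*9 - 947 = (4*(-1/66)*112716)*9 - 947 = -75144/11*9 - 947 = -676296/11 - 947 = -686713/11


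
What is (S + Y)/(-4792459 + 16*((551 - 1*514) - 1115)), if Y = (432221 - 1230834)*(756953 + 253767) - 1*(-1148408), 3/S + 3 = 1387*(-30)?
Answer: 11196296446527193/66715445797 ≈ 1.6782e+5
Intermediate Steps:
S = -1/13871 (S = 3/(-3 + 1387*(-30)) = 3/(-3 - 41610) = 3/(-41613) = 3*(-1/41613) = -1/13871 ≈ -7.2093e-5)
Y = -807172982952 (Y = -798613*1010720 + 1148408 = -807174131360 + 1148408 = -807172982952)
(S + Y)/(-4792459 + 16*((551 - 1*514) - 1115)) = (-1/13871 - 807172982952)/(-4792459 + 16*((551 - 1*514) - 1115)) = -11196296446527193/(13871*(-4792459 + 16*((551 - 514) - 1115))) = -11196296446527193/(13871*(-4792459 + 16*(37 - 1115))) = -11196296446527193/(13871*(-4792459 + 16*(-1078))) = -11196296446527193/(13871*(-4792459 - 17248)) = -11196296446527193/13871/(-4809707) = -11196296446527193/13871*(-1/4809707) = 11196296446527193/66715445797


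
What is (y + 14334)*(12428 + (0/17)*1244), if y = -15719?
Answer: -17212780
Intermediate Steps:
(y + 14334)*(12428 + (0/17)*1244) = (-15719 + 14334)*(12428 + (0/17)*1244) = -1385*(12428 + (0*(1/17))*1244) = -1385*(12428 + 0*1244) = -1385*(12428 + 0) = -1385*12428 = -17212780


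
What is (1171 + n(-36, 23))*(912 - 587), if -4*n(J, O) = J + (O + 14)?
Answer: 1521975/4 ≈ 3.8049e+5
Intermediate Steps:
n(J, O) = -7/2 - J/4 - O/4 (n(J, O) = -(J + (O + 14))/4 = -(J + (14 + O))/4 = -(14 + J + O)/4 = -7/2 - J/4 - O/4)
(1171 + n(-36, 23))*(912 - 587) = (1171 + (-7/2 - ¼*(-36) - ¼*23))*(912 - 587) = (1171 + (-7/2 + 9 - 23/4))*325 = (1171 - ¼)*325 = (4683/4)*325 = 1521975/4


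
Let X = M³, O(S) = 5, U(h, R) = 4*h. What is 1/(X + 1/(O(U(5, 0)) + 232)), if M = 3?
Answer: 237/6400 ≈ 0.037031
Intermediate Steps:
X = 27 (X = 3³ = 27)
1/(X + 1/(O(U(5, 0)) + 232)) = 1/(27 + 1/(5 + 232)) = 1/(27 + 1/237) = 1/(6400/237) = 237/6400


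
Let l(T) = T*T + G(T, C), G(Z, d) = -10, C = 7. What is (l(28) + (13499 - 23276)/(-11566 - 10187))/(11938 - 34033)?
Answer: -5615533/160210845 ≈ -0.035051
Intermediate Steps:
l(T) = -10 + T**2 (l(T) = T*T - 10 = T**2 - 10 = -10 + T**2)
(l(28) + (13499 - 23276)/(-11566 - 10187))/(11938 - 34033) = ((-10 + 28**2) + (13499 - 23276)/(-11566 - 10187))/(11938 - 34033) = ((-10 + 784) - 9777/(-21753))/(-22095) = (774 - 9777*(-1/21753))*(-1/22095) = (774 + 3259/7251)*(-1/22095) = (5615533/7251)*(-1/22095) = -5615533/160210845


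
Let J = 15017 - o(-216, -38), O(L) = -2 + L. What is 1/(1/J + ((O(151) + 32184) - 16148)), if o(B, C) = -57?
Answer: 15074/243972691 ≈ 6.1786e-5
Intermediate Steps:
J = 15074 (J = 15017 - 1*(-57) = 15017 + 57 = 15074)
1/(1/J + ((O(151) + 32184) - 16148)) = 1/(1/15074 + (((-2 + 151) + 32184) - 16148)) = 1/(1/15074 + ((149 + 32184) - 16148)) = 1/(1/15074 + (32333 - 16148)) = 1/(1/15074 + 16185) = 1/(243972691/15074) = 15074/243972691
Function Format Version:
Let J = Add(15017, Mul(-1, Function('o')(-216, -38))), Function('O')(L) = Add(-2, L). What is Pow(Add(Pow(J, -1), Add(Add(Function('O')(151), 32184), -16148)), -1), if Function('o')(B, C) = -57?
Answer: Rational(15074, 243972691) ≈ 6.1786e-5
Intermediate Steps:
J = 15074 (J = Add(15017, Mul(-1, -57)) = Add(15017, 57) = 15074)
Pow(Add(Pow(J, -1), Add(Add(Function('O')(151), 32184), -16148)), -1) = Pow(Add(Pow(15074, -1), Add(Add(Add(-2, 151), 32184), -16148)), -1) = Pow(Add(Rational(1, 15074), Add(Add(149, 32184), -16148)), -1) = Pow(Add(Rational(1, 15074), Add(32333, -16148)), -1) = Pow(Add(Rational(1, 15074), 16185), -1) = Pow(Rational(243972691, 15074), -1) = Rational(15074, 243972691)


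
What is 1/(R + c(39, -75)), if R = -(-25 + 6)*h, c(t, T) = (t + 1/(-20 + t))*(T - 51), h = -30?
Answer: -19/104322 ≈ -0.00018213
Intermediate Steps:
c(t, T) = (-51 + T)*(t + 1/(-20 + t)) (c(t, T) = (t + 1/(-20 + t))*(-51 + T) = (-51 + T)*(t + 1/(-20 + t)))
R = -570 (R = -(-25 + 6)*(-30) = -(-19)*(-30) = -1*570 = -570)
1/(R + c(39, -75)) = 1/(-570 + (-51 - 75 - 51*39² + 1020*39 - 75*39² - 20*(-75)*39)/(-20 + 39)) = 1/(-570 + (-51 - 75 - 51*1521 + 39780 - 75*1521 + 58500)/19) = 1/(-570 + (-51 - 75 - 77571 + 39780 - 114075 + 58500)/19) = 1/(-570 + (1/19)*(-93492)) = 1/(-570 - 93492/19) = 1/(-104322/19) = -19/104322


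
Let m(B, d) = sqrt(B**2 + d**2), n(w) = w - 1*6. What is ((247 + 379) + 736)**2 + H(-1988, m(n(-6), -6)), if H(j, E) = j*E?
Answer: 1855044 - 11928*sqrt(5) ≈ 1.8284e+6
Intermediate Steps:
n(w) = -6 + w (n(w) = w - 6 = -6 + w)
H(j, E) = E*j
((247 + 379) + 736)**2 + H(-1988, m(n(-6), -6)) = ((247 + 379) + 736)**2 + sqrt((-6 - 6)**2 + (-6)**2)*(-1988) = (626 + 736)**2 + sqrt((-12)**2 + 36)*(-1988) = 1362**2 + sqrt(144 + 36)*(-1988) = 1855044 + sqrt(180)*(-1988) = 1855044 + (6*sqrt(5))*(-1988) = 1855044 - 11928*sqrt(5)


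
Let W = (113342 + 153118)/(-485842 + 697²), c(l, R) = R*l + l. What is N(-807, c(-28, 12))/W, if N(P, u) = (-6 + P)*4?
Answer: 8943/22205 ≈ 0.40275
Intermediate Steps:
c(l, R) = l + R*l
N(P, u) = -24 + 4*P
W = -88820/11 (W = 266460/(-485842 + 485809) = 266460/(-33) = 266460*(-1/33) = -88820/11 ≈ -8074.5)
N(-807, c(-28, 12))/W = (-24 + 4*(-807))/(-88820/11) = (-24 - 3228)*(-11/88820) = -3252*(-11/88820) = 8943/22205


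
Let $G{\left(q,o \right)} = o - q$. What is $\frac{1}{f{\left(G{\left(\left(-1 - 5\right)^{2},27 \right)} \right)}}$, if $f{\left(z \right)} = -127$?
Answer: $- \frac{1}{127} \approx -0.007874$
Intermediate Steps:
$\frac{1}{f{\left(G{\left(\left(-1 - 5\right)^{2},27 \right)} \right)}} = \frac{1}{-127} = - \frac{1}{127}$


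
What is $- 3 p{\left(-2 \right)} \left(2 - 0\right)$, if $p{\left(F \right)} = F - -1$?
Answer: $6$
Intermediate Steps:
$p{\left(F \right)} = 1 + F$ ($p{\left(F \right)} = F + 1 = 1 + F$)
$- 3 p{\left(-2 \right)} \left(2 - 0\right) = - 3 \left(1 - 2\right) \left(2 - 0\right) = \left(-3\right) \left(-1\right) \left(2 + 0\right) = 3 \cdot 2 = 6$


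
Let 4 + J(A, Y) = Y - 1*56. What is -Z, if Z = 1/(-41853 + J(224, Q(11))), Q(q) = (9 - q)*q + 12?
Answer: 1/41923 ≈ 2.3853e-5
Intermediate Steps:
Q(q) = 12 + q*(9 - q) (Q(q) = q*(9 - q) + 12 = 12 + q*(9 - q))
J(A, Y) = -60 + Y (J(A, Y) = -4 + (Y - 1*56) = -4 + (Y - 56) = -4 + (-56 + Y) = -60 + Y)
Z = -1/41923 (Z = 1/(-41853 + (-60 + (12 - 1*11² + 9*11))) = 1/(-41853 + (-60 + (12 - 1*121 + 99))) = 1/(-41853 + (-60 + (12 - 121 + 99))) = 1/(-41853 + (-60 - 10)) = 1/(-41853 - 70) = 1/(-41923) = -1/41923 ≈ -2.3853e-5)
-Z = -1*(-1/41923) = 1/41923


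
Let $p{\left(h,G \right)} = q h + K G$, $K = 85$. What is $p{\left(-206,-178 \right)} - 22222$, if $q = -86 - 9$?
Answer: $-17782$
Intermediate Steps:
$q = -95$ ($q = -86 - 9 = -95$)
$p{\left(h,G \right)} = - 95 h + 85 G$
$p{\left(-206,-178 \right)} - 22222 = \left(\left(-95\right) \left(-206\right) + 85 \left(-178\right)\right) - 22222 = \left(19570 - 15130\right) - 22222 = 4440 - 22222 = -17782$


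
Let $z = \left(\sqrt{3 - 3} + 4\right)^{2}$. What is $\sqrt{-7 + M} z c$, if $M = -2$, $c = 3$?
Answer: $144 i \approx 144.0 i$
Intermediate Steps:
$z = 16$ ($z = \left(\sqrt{0} + 4\right)^{2} = \left(0 + 4\right)^{2} = 4^{2} = 16$)
$\sqrt{-7 + M} z c = \sqrt{-7 - 2} \cdot 16 \cdot 3 = \sqrt{-9} \cdot 16 \cdot 3 = 3 i 16 \cdot 3 = 48 i 3 = 144 i$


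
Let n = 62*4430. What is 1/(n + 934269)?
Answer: 1/1208929 ≈ 8.2718e-7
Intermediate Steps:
n = 274660
1/(n + 934269) = 1/(274660 + 934269) = 1/1208929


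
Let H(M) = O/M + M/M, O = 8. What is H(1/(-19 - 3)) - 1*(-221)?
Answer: 46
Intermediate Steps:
H(M) = 1 + 8/M (H(M) = 8/M + M/M = 8/M + 1 = 1 + 8/M)
H(1/(-19 - 3)) - 1*(-221) = (8 + 1/(-19 - 3))/(1/(-19 - 3)) - 1*(-221) = (8 + 1/(-22))/(1/(-22)) + 221 = (8 - 1/22)/(-1/22) + 221 = -22*175/22 + 221 = -175 + 221 = 46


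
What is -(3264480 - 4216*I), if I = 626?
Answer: -625264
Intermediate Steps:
-(3264480 - 4216*I) = -(3264480 - 4216*626) = -(3264480 - 1*2639216) = -(3264480 - 2639216) = -1*625264 = -625264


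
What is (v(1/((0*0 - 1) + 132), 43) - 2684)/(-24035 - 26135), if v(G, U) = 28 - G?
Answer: 347937/6572270 ≈ 0.052940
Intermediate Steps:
(v(1/((0*0 - 1) + 132), 43) - 2684)/(-24035 - 26135) = ((28 - 1/((0*0 - 1) + 132)) - 2684)/(-24035 - 26135) = ((28 - 1/((0 - 1) + 132)) - 2684)/(-50170) = ((28 - 1/(-1 + 132)) - 2684)*(-1/50170) = ((28 - 1/131) - 2684)*(-1/50170) = (3667/131 - 2684)*(-1/50170) = -347937/131*(-1/50170) = 347937/6572270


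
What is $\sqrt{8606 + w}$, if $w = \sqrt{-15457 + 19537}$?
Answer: $\sqrt{8606 + 4 \sqrt{255}} \approx 93.112$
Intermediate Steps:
$w = 4 \sqrt{255}$ ($w = \sqrt{4080} = 4 \sqrt{255} \approx 63.875$)
$\sqrt{8606 + w} = \sqrt{8606 + 4 \sqrt{255}}$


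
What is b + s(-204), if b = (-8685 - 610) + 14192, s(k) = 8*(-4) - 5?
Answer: 4860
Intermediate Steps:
s(k) = -37 (s(k) = -32 - 5 = -37)
b = 4897 (b = -9295 + 14192 = 4897)
b + s(-204) = 4897 - 37 = 4860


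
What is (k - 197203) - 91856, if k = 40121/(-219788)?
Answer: -63531739613/219788 ≈ -2.8906e+5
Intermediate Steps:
k = -40121/219788 (k = 40121*(-1/219788) = -40121/219788 ≈ -0.18254)
(k - 197203) - 91856 = (-40121/219788 - 197203) - 91856 = -43342893085/219788 - 91856 = -63531739613/219788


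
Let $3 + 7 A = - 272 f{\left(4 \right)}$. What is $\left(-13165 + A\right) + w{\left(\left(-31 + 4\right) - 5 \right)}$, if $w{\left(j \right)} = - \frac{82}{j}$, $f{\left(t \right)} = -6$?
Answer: $- \frac{1448129}{112} \approx -12930.0$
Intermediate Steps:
$A = \frac{1629}{7}$ ($A = - \frac{3}{7} + \frac{\left(-272\right) \left(-6\right)}{7} = - \frac{3}{7} + \frac{1}{7} \cdot 1632 = - \frac{3}{7} + \frac{1632}{7} = \frac{1629}{7} \approx 232.71$)
$\left(-13165 + A\right) + w{\left(\left(-31 + 4\right) - 5 \right)} = \left(-13165 + \frac{1629}{7}\right) - \frac{82}{\left(-31 + 4\right) - 5} = - \frac{90526}{7} - \frac{82}{-27 - 5} = - \frac{90526}{7} - \frac{82}{-32} = - \frac{90526}{7} - - \frac{41}{16} = - \frac{90526}{7} + \frac{41}{16} = - \frac{1448129}{112}$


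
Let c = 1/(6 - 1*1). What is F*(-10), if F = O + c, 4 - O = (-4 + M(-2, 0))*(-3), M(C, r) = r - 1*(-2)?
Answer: 18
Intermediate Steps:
M(C, r) = 2 + r (M(C, r) = r + 2 = 2 + r)
O = -2 (O = 4 - (-4 + (2 + 0))*(-3) = 4 - (-4 + 2)*(-3) = 4 - (-2)*(-3) = 4 - 1*6 = 4 - 6 = -2)
c = 1/5 (c = 1/(6 - 1) = 1/5 ≈ 0.20000)
F = -9/5 (F = -2 + 1/5 = -9/5 ≈ -1.8000)
F*(-10) = -9/5*(-10) = 18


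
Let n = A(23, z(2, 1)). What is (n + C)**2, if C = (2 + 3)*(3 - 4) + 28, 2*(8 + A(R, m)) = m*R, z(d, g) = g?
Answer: 2809/4 ≈ 702.25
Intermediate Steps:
A(R, m) = -8 + R*m/2 (A(R, m) = -8 + (m*R)/2 = -8 + (R*m)/2 = -8 + R*m/2)
C = 23 (C = 5*(-1) + 28 = -5 + 28 = 23)
n = 7/2 (n = -8 + (1/2)*23*1 = -8 + 23/2 = 7/2 ≈ 3.5000)
(n + C)**2 = (7/2 + 23)**2 = (53/2)**2 = 2809/4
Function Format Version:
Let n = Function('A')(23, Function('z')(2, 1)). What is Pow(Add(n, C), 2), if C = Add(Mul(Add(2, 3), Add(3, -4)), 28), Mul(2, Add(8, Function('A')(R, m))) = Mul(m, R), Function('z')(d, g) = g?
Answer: Rational(2809, 4) ≈ 702.25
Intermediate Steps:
Function('A')(R, m) = Add(-8, Mul(Rational(1, 2), R, m)) (Function('A')(R, m) = Add(-8, Mul(Rational(1, 2), Mul(m, R))) = Add(-8, Mul(Rational(1, 2), Mul(R, m))) = Add(-8, Mul(Rational(1, 2), R, m)))
C = 23 (C = Add(Mul(5, -1), 28) = Add(-5, 28) = 23)
n = Rational(7, 2) (n = Add(-8, Mul(Rational(1, 2), 23, 1)) = Add(-8, Rational(23, 2)) = Rational(7, 2) ≈ 3.5000)
Pow(Add(n, C), 2) = Pow(Add(Rational(7, 2), 23), 2) = Pow(Rational(53, 2), 2) = Rational(2809, 4)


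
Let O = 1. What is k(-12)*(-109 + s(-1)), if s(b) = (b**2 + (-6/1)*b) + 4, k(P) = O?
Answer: -98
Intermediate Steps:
k(P) = 1
s(b) = 4 + b**2 - 6*b (s(b) = (b**2 + (-6*1)*b) + 4 = (b**2 - 6*b) + 4 = 4 + b**2 - 6*b)
k(-12)*(-109 + s(-1)) = 1*(-109 + (4 + (-1)**2 - 6*(-1))) = 1*(-109 + (4 + 1 + 6)) = 1*(-109 + 11) = 1*(-98) = -98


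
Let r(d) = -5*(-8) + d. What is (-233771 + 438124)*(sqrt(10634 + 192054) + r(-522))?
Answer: -98498146 + 1634824*sqrt(3167) ≈ -6.4966e+6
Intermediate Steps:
r(d) = 40 + d
(-233771 + 438124)*(sqrt(10634 + 192054) + r(-522)) = (-233771 + 438124)*(sqrt(10634 + 192054) + (40 - 522)) = 204353*(sqrt(202688) - 482) = 204353*(8*sqrt(3167) - 482) = 204353*(-482 + 8*sqrt(3167)) = -98498146 + 1634824*sqrt(3167)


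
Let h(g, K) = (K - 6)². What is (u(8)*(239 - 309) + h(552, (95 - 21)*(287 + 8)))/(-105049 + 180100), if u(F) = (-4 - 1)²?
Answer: 158761742/25017 ≈ 6346.2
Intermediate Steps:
u(F) = 25 (u(F) = (-5)² = 25)
h(g, K) = (-6 + K)²
(u(8)*(239 - 309) + h(552, (95 - 21)*(287 + 8)))/(-105049 + 180100) = (25*(239 - 309) + (-6 + (95 - 21)*(287 + 8))²)/(-105049 + 180100) = (25*(-70) + (-6 + 74*295)²)/75051 = (-1750 + (-6 + 21830)²)*(1/75051) = (-1750 + 21824²)*(1/75051) = (-1750 + 476286976)*(1/75051) = 476285226*(1/75051) = 158761742/25017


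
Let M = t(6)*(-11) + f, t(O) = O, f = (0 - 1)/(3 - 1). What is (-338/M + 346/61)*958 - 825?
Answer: 76896107/8113 ≈ 9478.1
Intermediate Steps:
f = -½ (f = -1/2 = -1*½ = -½ ≈ -0.50000)
M = -133/2 (M = 6*(-11) - ½ = -66 - ½ = -133/2 ≈ -66.500)
(-338/M + 346/61)*958 - 825 = (-338/(-133/2) + 346/61)*958 - 825 = (-338*(-2/133) + 346*(1/61))*958 - 825 = (676/133 + 346/61)*958 - 825 = (87254/8113)*958 - 825 = 83589332/8113 - 825 = 76896107/8113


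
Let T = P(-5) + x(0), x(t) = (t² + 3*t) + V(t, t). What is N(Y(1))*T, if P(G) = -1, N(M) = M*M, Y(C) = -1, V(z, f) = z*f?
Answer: -1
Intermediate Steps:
V(z, f) = f*z
N(M) = M²
x(t) = 2*t² + 3*t (x(t) = (t² + 3*t) + t*t = (t² + 3*t) + t² = 2*t² + 3*t)
T = -1 (T = -1 + 0*(3 + 2*0) = -1 + 0*(3 + 0) = -1 + 0*3 = -1 + 0 = -1)
N(Y(1))*T = (-1)²*(-1) = 1*(-1) = -1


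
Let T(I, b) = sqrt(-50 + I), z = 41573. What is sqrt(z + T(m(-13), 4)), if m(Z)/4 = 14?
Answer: sqrt(41573 + sqrt(6)) ≈ 203.90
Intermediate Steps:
m(Z) = 56 (m(Z) = 4*14 = 56)
sqrt(z + T(m(-13), 4)) = sqrt(41573 + sqrt(-50 + 56)) = sqrt(41573 + sqrt(6))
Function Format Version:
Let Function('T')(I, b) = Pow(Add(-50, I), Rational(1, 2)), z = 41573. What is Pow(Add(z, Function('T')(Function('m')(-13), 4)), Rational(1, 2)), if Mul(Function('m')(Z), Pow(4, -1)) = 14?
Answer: Pow(Add(41573, Pow(6, Rational(1, 2))), Rational(1, 2)) ≈ 203.90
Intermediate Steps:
Function('m')(Z) = 56 (Function('m')(Z) = Mul(4, 14) = 56)
Pow(Add(z, Function('T')(Function('m')(-13), 4)), Rational(1, 2)) = Pow(Add(41573, Pow(Add(-50, 56), Rational(1, 2))), Rational(1, 2)) = Pow(Add(41573, Pow(6, Rational(1, 2))), Rational(1, 2))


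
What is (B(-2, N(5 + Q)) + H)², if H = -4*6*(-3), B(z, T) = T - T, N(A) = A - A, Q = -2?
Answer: 5184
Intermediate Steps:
N(A) = 0
B(z, T) = 0
H = 72 (H = -24*(-3) = 72)
(B(-2, N(5 + Q)) + H)² = (0 + 72)² = 72² = 5184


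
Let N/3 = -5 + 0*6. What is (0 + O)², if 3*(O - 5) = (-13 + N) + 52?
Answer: 169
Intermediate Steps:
N = -15 (N = 3*(-5 + 0*6) = 3*(-5 + 0) = 3*(-5) = -15)
O = 13 (O = 5 + ((-13 - 15) + 52)/3 = 5 + (-28 + 52)/3 = 5 + (⅓)*24 = 5 + 8 = 13)
(0 + O)² = (0 + 13)² = 13² = 169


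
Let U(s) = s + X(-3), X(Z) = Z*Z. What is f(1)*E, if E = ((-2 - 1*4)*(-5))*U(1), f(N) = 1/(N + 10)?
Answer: 300/11 ≈ 27.273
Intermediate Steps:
f(N) = 1/(10 + N)
X(Z) = Z²
U(s) = 9 + s (U(s) = s + (-3)² = s + 9 = 9 + s)
E = 300 (E = ((-2 - 1*4)*(-5))*(9 + 1) = ((-2 - 4)*(-5))*10 = -6*(-5)*10 = 30*10 = 300)
f(1)*E = 300/(10 + 1) = 300/11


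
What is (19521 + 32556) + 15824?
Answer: 67901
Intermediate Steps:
(19521 + 32556) + 15824 = 52077 + 15824 = 67901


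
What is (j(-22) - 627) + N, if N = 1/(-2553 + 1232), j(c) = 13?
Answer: -811095/1321 ≈ -614.00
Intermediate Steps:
N = -1/1321 (N = 1/(-1321) = -1/1321 ≈ -0.00075700)
(j(-22) - 627) + N = (13 - 627) - 1/1321 = -614 - 1/1321 = -811095/1321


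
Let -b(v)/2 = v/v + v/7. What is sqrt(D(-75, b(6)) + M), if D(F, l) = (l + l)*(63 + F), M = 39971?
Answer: sqrt(1962947)/7 ≈ 200.15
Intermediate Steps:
b(v) = -2 - 2*v/7 (b(v) = -2*(v/v + v/7) = -2*(1 + v*(1/7)) = -2*(1 + v/7) = -2 - 2*v/7)
D(F, l) = 2*l*(63 + F) (D(F, l) = (2*l)*(63 + F) = 2*l*(63 + F))
sqrt(D(-75, b(6)) + M) = sqrt(2*(-2 - 2/7*6)*(63 - 75) + 39971) = sqrt(2*(-2 - 12/7)*(-12) + 39971) = sqrt(2*(-26/7)*(-12) + 39971) = sqrt(624/7 + 39971) = sqrt(280421/7) = sqrt(1962947)/7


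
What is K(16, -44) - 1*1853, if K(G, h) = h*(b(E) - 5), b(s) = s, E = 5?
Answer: -1853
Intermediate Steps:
K(G, h) = 0 (K(G, h) = h*(5 - 5) = h*0 = 0)
K(16, -44) - 1*1853 = 0 - 1*1853 = 0 - 1853 = -1853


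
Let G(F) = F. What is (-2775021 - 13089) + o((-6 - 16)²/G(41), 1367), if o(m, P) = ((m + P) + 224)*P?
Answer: -24480105/41 ≈ -5.9708e+5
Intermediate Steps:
o(m, P) = P*(224 + P + m) (o(m, P) = ((P + m) + 224)*P = (224 + P + m)*P = P*(224 + P + m))
(-2775021 - 13089) + o((-6 - 16)²/G(41), 1367) = (-2775021 - 13089) + 1367*(224 + 1367 + (-6 - 16)²/41) = -2788110 + 1367*(224 + 1367 + (-22)²*(1/41)) = -2788110 + 1367*(224 + 1367 + 484*(1/41)) = -2788110 + 1367*(224 + 1367 + 484/41) = -2788110 + 1367*(65715/41) = -2788110 + 89832405/41 = -24480105/41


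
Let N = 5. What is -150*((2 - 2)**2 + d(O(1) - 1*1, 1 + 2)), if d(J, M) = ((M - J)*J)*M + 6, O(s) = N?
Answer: 900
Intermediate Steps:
O(s) = 5
d(J, M) = 6 + J*M*(M - J) (d(J, M) = (J*(M - J))*M + 6 = J*M*(M - J) + 6 = 6 + J*M*(M - J))
-150*((2 - 2)**2 + d(O(1) - 1*1, 1 + 2)) = -150*((2 - 2)**2 + (6 + (5 - 1*1)*(1 + 2)**2 - (1 + 2)*(5 - 1*1)**2)) = -150*(0**2 + (6 + (5 - 1)*3**2 - 1*3*(5 - 1)**2)) = -150*(0 + (6 + 4*9 - 1*3*4**2)) = -150*(0 + (6 + 36 - 1*3*16)) = -150*(0 + (6 + 36 - 48)) = -150*(0 - 6) = -150*(-6) = 900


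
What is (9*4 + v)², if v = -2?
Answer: 1156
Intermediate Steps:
(9*4 + v)² = (9*4 - 2)² = (36 - 2)² = 34² = 1156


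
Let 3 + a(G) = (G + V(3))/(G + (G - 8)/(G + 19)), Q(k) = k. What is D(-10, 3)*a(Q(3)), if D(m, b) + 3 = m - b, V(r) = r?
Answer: 816/61 ≈ 13.377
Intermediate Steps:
a(G) = -3 + (3 + G)/(G + (-8 + G)/(19 + G)) (a(G) = -3 + (G + 3)/(G + (G - 8)/(G + 19)) = -3 + (3 + G)/(G + (-8 + G)/(19 + G)))
D(m, b) = -3 + m - b (D(m, b) = -3 + (m - b) = -3 + m - b)
D(-10, 3)*a(Q(3)) = (-3 - 10 - 1*3)*((81 - 38*3 - 2*3²)/(-8 + 3² + 20*3)) = (-3 - 10 - 3)*((81 - 114 - 2*9)/(-8 + 9 + 60)) = -16*(81 - 114 - 18)/61 = -16*(-51)/61 = -16*(-51/61) = 816/61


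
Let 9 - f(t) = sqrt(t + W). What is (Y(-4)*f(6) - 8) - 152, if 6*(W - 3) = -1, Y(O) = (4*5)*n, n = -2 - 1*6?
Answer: -1600 + 80*sqrt(318)/3 ≈ -1124.5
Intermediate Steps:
n = -8 (n = -2 - 6 = -8)
Y(O) = -160 (Y(O) = (4*5)*(-8) = 20*(-8) = -160)
W = 17/6 (W = 3 + (1/6)*(-1) = 3 - 1/6 = 17/6 ≈ 2.8333)
f(t) = 9 - sqrt(17/6 + t) (f(t) = 9 - sqrt(t + 17/6) = 9 - sqrt(17/6 + t))
(Y(-4)*f(6) - 8) - 152 = (-160*(9 - sqrt(102 + 36*6)/6) - 8) - 152 = (-160*(9 - sqrt(102 + 216)/6) - 8) - 152 = (-160*(9 - sqrt(318)/6) - 8) - 152 = ((-1440 + 80*sqrt(318)/3) - 8) - 152 = (-1448 + 80*sqrt(318)/3) - 152 = -1600 + 80*sqrt(318)/3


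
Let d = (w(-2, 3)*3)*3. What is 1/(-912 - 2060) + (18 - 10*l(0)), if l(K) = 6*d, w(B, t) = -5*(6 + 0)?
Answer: 48199895/2972 ≈ 16218.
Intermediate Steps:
w(B, t) = -30 (w(B, t) = -5*6 = -30)
d = -270 (d = -30*3*3 = -90*3 = -270)
l(K) = -1620 (l(K) = 6*(-270) = -1620)
1/(-912 - 2060) + (18 - 10*l(0)) = 1/(-912 - 2060) + (18 - 10*(-1620)) = 1/(-2972) + (18 + 16200) = -1/2972 + 16218 = 48199895/2972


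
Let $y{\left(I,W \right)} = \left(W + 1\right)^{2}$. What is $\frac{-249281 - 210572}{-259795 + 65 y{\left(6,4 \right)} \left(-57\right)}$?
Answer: $\frac{459853}{352420} \approx 1.3048$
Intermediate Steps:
$y{\left(I,W \right)} = \left(1 + W\right)^{2}$
$\frac{-249281 - 210572}{-259795 + 65 y{\left(6,4 \right)} \left(-57\right)} = \frac{-249281 - 210572}{-259795 + 65 \left(1 + 4\right)^{2} \left(-57\right)} = - \frac{459853}{-259795 + 65 \cdot 5^{2} \left(-57\right)} = - \frac{459853}{-259795 + 65 \cdot 25 \left(-57\right)} = - \frac{459853}{-259795 + 1625 \left(-57\right)} = - \frac{459853}{-259795 - 92625} = - \frac{459853}{-352420} = \left(-459853\right) \left(- \frac{1}{352420}\right) = \frac{459853}{352420}$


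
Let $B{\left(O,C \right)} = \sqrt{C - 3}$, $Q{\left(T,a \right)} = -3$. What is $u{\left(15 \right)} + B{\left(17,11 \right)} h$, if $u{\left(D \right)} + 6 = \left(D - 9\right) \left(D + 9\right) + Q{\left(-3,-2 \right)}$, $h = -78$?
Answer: $135 - 156 \sqrt{2} \approx -85.617$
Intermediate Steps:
$B{\left(O,C \right)} = \sqrt{-3 + C}$
$u{\left(D \right)} = -9 + \left(-9 + D\right) \left(9 + D\right)$ ($u{\left(D \right)} = -6 + \left(\left(D - 9\right) \left(D + 9\right) - 3\right) = -6 + \left(\left(-9 + D\right) \left(9 + D\right) - 3\right) = -6 + \left(-3 + \left(-9 + D\right) \left(9 + D\right)\right) = -9 + \left(-9 + D\right) \left(9 + D\right)$)
$u{\left(15 \right)} + B{\left(17,11 \right)} h = \left(-90 + 15^{2}\right) + \sqrt{-3 + 11} \left(-78\right) = \left(-90 + 225\right) + \sqrt{8} \left(-78\right) = 135 + 2 \sqrt{2} \left(-78\right) = 135 - 156 \sqrt{2}$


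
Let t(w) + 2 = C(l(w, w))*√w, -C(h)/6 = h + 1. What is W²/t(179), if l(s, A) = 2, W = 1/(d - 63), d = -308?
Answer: 1/3991038436 - 9*√179/3991038436 ≈ -2.9920e-8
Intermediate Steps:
W = -1/371 (W = 1/(-308 - 63) = 1/(-371) = -1/371 ≈ -0.0026954)
C(h) = -6 - 6*h (C(h) = -6*(h + 1) = -6*(1 + h) = -6 - 6*h)
t(w) = -2 - 18*√w (t(w) = -2 + (-6 - 6*2)*√w = -2 + (-6 - 12)*√w = -2 - 18*√w)
W²/t(179) = (-1/371)²/(-2 - 18*√179) = 1/(137641*(-2 - 18*√179))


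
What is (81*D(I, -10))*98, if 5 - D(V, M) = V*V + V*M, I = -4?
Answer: -404838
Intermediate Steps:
D(V, M) = 5 - V**2 - M*V (D(V, M) = 5 - (V*V + V*M) = 5 - (V**2 + M*V) = 5 + (-V**2 - M*V) = 5 - V**2 - M*V)
(81*D(I, -10))*98 = (81*(5 - 1*(-4)**2 - 1*(-10)*(-4)))*98 = (81*(5 - 1*16 - 40))*98 = (81*(5 - 16 - 40))*98 = (81*(-51))*98 = -4131*98 = -404838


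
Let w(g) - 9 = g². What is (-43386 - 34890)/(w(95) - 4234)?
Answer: -6523/400 ≈ -16.307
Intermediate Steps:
w(g) = 9 + g²
(-43386 - 34890)/(w(95) - 4234) = (-43386 - 34890)/((9 + 95²) - 4234) = -78276/((9 + 9025) - 4234) = -78276/(9034 - 4234) = -78276/4800 = -78276*1/4800 = -6523/400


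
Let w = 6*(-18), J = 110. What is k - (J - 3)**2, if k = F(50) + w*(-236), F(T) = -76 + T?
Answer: 14013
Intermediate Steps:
w = -108
k = 25462 (k = (-76 + 50) - 108*(-236) = -26 + 25488 = 25462)
k - (J - 3)**2 = 25462 - (110 - 3)**2 = 25462 - 1*107**2 = 25462 - 1*11449 = 25462 - 11449 = 14013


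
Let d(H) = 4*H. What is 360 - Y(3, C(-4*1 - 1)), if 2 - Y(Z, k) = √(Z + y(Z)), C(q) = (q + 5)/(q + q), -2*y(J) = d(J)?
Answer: 358 + I*√3 ≈ 358.0 + 1.732*I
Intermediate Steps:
y(J) = -2*J
C(q) = (5 + q)/(2*q) (C(q) = (5 + q)/((2*q)) = (5 + q)*(1/(2*q)) = (5 + q)/(2*q))
Y(Z, k) = 2 - √(-Z) (Y(Z, k) = 2 - √(Z - 2*Z) = 2 - √(-Z))
360 - Y(3, C(-4*1 - 1)) = 360 - (2 - √(-1*3)) = 360 - (2 - √(-3)) = 360 - (2 - I*√3) = 360 + (-2 + I*√3) = 358 + I*√3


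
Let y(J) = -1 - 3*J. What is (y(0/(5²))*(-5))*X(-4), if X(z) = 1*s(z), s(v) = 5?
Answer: 25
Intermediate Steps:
X(z) = 5 (X(z) = 1*5 = 5)
(y(0/(5²))*(-5))*X(-4) = ((-1 - 0/(5²))*(-5))*5 = ((-1 - 0/25)*(-5))*5 = ((-1 - 3*0)*(-5))*5 = ((-1 + 0)*(-5))*5 = -1*(-5)*5 = 5*5 = 25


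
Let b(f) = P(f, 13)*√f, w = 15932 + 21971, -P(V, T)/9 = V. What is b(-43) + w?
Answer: 37903 + 387*I*√43 ≈ 37903.0 + 2537.7*I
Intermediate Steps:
P(V, T) = -9*V
w = 37903
b(f) = -9*f^(3/2) (b(f) = (-9*f)*√f = -9*f^(3/2))
b(-43) + w = -(-387)*I*√43 + 37903 = 387*I*√43 + 37903 = 37903 + 387*I*√43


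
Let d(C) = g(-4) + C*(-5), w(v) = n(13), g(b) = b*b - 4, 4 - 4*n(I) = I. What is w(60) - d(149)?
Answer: 2923/4 ≈ 730.75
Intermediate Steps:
n(I) = 1 - I/4
g(b) = -4 + b² (g(b) = b² - 4 = -4 + b²)
w(v) = -9/4 (w(v) = 1 - ¼*13 = 1 - 13/4 = -9/4)
d(C) = 12 - 5*C (d(C) = (-4 + (-4)²) + C*(-5) = (-4 + 16) - 5*C = 12 - 5*C)
w(60) - d(149) = -9/4 - (12 - 5*149) = -9/4 - (12 - 745) = -9/4 - 1*(-733) = -9/4 + 733 = 2923/4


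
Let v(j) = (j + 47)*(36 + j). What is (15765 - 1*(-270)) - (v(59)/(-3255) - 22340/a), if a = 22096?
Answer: 57678609511/3596124 ≈ 16039.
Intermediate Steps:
v(j) = (36 + j)*(47 + j) (v(j) = (47 + j)*(36 + j) = (36 + j)*(47 + j))
(15765 - 1*(-270)) - (v(59)/(-3255) - 22340/a) = (15765 - 1*(-270)) - ((1692 + 59**2 + 83*59)/(-3255) - 22340/22096) = (15765 + 270) - ((1692 + 3481 + 4897)*(-1/3255) - 22340*1/22096) = 16035 - (10070*(-1/3255) - 5585/5524) = 16035 - (-2014/651 - 5585/5524) = 16035 - 1*(-14761171/3596124) = 16035 + 14761171/3596124 = 57678609511/3596124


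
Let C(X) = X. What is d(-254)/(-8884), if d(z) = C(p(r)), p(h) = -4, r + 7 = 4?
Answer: 1/2221 ≈ 0.00045025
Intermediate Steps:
r = -3 (r = -7 + 4 = -3)
d(z) = -4
d(-254)/(-8884) = -4/(-8884) = -4*(-1/8884) = 1/2221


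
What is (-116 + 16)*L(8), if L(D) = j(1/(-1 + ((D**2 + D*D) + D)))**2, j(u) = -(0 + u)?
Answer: -4/729 ≈ -0.0054870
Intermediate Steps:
j(u) = -u
L(D) = (-1 + D + 2*D**2)**(-2) (L(D) = (-1/(-1 + ((D**2 + D*D) + D)))**2 = (-1/(-1 + ((D**2 + D**2) + D)))**2 = (-1/(-1 + (2*D**2 + D)))**2 = (-1/(-1 + (D + 2*D**2)))**2 = (-1/(-1 + D + 2*D**2))**2 = (-1 + D + 2*D**2)**(-2))
(-116 + 16)*L(8) = (-116 + 16)/(-1 + 8 + 2*8**2)**2 = -100/(-1 + 8 + 2*64)**2 = -100/(-1 + 8 + 128)**2 = -100/135**2 = -100*1/18225 = -4/729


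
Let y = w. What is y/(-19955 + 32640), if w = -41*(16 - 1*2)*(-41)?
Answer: 23534/12685 ≈ 1.8553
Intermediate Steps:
w = 23534 (w = -41*(16 - 2)*(-41) = -41*14*(-41) = -574*(-41) = 23534)
y = 23534
y/(-19955 + 32640) = 23534/(-19955 + 32640) = 23534/12685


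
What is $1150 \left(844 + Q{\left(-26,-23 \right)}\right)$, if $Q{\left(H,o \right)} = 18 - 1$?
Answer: $990150$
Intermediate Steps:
$Q{\left(H,o \right)} = 17$ ($Q{\left(H,o \right)} = 18 - 1 = 17$)
$1150 \left(844 + Q{\left(-26,-23 \right)}\right) = 1150 \left(844 + 17\right) = 1150 \cdot 861 = 990150$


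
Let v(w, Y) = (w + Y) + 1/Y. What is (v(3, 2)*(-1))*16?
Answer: -88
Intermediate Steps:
v(w, Y) = Y + w + 1/Y (v(w, Y) = (Y + w) + 1/Y = Y + w + 1/Y)
(v(3, 2)*(-1))*16 = ((2 + 3 + 1/2)*(-1))*16 = ((2 + 3 + ½)*(-1))*16 = ((11/2)*(-1))*16 = -11/2*16 = -88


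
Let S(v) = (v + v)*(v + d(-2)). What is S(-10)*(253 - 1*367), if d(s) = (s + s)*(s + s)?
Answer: 13680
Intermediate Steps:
d(s) = 4*s² (d(s) = (2*s)*(2*s) = 4*s²)
S(v) = 2*v*(16 + v) (S(v) = (v + v)*(v + 4*(-2)²) = (2*v)*(v + 4*4) = (2*v)*(v + 16) = (2*v)*(16 + v) = 2*v*(16 + v))
S(-10)*(253 - 1*367) = (2*(-10)*(16 - 10))*(253 - 1*367) = (2*(-10)*6)*(253 - 367) = -120*(-114) = 13680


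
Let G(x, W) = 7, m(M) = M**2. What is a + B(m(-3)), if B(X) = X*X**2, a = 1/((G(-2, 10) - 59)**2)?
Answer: 1971217/2704 ≈ 729.00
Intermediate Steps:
a = 1/2704 (a = 1/((7 - 59)**2) = 1/((-52)**2) = 1/2704 ≈ 0.00036982)
B(X) = X**3
a + B(m(-3)) = 1/2704 + ((-3)**2)**3 = 1/2704 + 9**3 = 1/2704 + 729 = 1971217/2704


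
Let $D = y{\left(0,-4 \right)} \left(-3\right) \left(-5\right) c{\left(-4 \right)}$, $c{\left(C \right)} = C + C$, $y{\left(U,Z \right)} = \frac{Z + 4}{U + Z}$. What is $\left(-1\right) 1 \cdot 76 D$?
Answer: $0$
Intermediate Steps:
$y{\left(U,Z \right)} = \frac{4 + Z}{U + Z}$
$c{\left(C \right)} = 2 C$
$D = 0$ ($D = \frac{4 - 4}{0 - 4} \left(-3\right) \left(-5\right) 2 \left(-4\right) = \frac{1}{-4} \cdot 0 \left(-3\right) \left(-5\right) \left(-8\right) = \left(- \frac{1}{4}\right) 0 \left(-3\right) \left(-5\right) \left(-8\right) = 0 \left(-3\right) \left(-5\right) \left(-8\right) = 0 \left(-5\right) \left(-8\right) = 0 \left(-8\right) = 0$)
$\left(-1\right) 1 \cdot 76 D = \left(-1\right) 1 \cdot 76 \cdot 0 = \left(-1\right) 76 \cdot 0 = \left(-76\right) 0 = 0$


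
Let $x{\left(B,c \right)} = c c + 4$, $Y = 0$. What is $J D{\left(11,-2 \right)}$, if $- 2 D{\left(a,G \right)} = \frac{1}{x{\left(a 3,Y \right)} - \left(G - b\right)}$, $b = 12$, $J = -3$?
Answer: $\frac{1}{12} \approx 0.083333$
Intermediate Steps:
$x{\left(B,c \right)} = 4 + c^{2}$ ($x{\left(B,c \right)} = c^{2} + 4 = 4 + c^{2}$)
$D{\left(a,G \right)} = - \frac{1}{2 \left(16 - G\right)}$ ($D{\left(a,G \right)} = - \frac{1}{2 \left(\left(4 + 0^{2}\right) - \left(-12 + G\right)\right)} = - \frac{1}{2 \left(\left(4 + 0\right) - \left(-12 + G\right)\right)} = - \frac{1}{2 \left(4 - \left(-12 + G\right)\right)} = - \frac{1}{2 \left(16 - G\right)}$)
$J D{\left(11,-2 \right)} = - 3 \frac{1}{2 \left(-16 - 2\right)} = - 3 \frac{1}{2 \left(-18\right)} = - 3 \cdot \frac{1}{2} \left(- \frac{1}{18}\right) = \left(-3\right) \left(- \frac{1}{36}\right) = \frac{1}{12}$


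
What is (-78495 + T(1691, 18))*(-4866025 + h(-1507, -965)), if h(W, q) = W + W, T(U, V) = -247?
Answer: 383397868938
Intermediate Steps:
h(W, q) = 2*W
(-78495 + T(1691, 18))*(-4866025 + h(-1507, -965)) = (-78495 - 247)*(-4866025 + 2*(-1507)) = -78742*(-4866025 - 3014) = -78742*(-4869039) = 383397868938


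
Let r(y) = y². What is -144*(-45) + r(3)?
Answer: 6489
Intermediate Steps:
-144*(-45) + r(3) = -144*(-45) + 3² = 6480 + 9 = 6489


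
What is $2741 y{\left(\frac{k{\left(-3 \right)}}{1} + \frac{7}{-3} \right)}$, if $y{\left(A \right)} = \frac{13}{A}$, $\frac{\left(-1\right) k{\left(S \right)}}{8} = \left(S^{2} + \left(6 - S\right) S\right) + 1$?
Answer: $\frac{106899}{401} \approx 266.58$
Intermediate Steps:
$k{\left(S \right)} = -8 - 8 S^{2} - 8 S \left(6 - S\right)$ ($k{\left(S \right)} = - 8 \left(\left(S^{2} + \left(6 - S\right) S\right) + 1\right) = - 8 \left(\left(S^{2} + S \left(6 - S\right)\right) + 1\right) = - 8 \left(1 + S^{2} + S \left(6 - S\right)\right) = -8 - 8 S^{2} - 8 S \left(6 - S\right)$)
$2741 y{\left(\frac{k{\left(-3 \right)}}{1} + \frac{7}{-3} \right)} = 2741 \frac{13}{\frac{-8 - -144}{1} + \frac{7}{-3}} = 2741 \frac{13}{\left(-8 + 144\right) 1 + 7 \left(- \frac{1}{3}\right)} = 2741 \frac{13}{136 \cdot 1 - \frac{7}{3}} = 2741 \frac{13}{136 - \frac{7}{3}} = 2741 \frac{13}{\frac{401}{3}} = 2741 \cdot 13 \cdot \frac{3}{401} = 2741 \cdot \frac{39}{401} = \frac{106899}{401}$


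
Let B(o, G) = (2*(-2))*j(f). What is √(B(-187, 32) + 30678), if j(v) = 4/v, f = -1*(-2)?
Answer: √30670 ≈ 175.13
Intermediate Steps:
f = 2
B(o, G) = -8 (B(o, G) = (2*(-2))*(4/2) = -16/2 = -4*2 = -8)
√(B(-187, 32) + 30678) = √(-8 + 30678) = √30670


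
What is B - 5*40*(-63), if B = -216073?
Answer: -203473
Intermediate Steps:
B - 5*40*(-63) = -216073 - 5*40*(-63) = -216073 - 200*(-63) = -216073 + 12600 = -203473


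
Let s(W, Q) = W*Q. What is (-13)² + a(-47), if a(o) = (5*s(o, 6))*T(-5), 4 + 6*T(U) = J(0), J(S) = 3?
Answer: 404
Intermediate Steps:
s(W, Q) = Q*W
T(U) = -⅙ (T(U) = -⅔ + (⅙)*3 = -⅔ + ½ = -⅙)
a(o) = -5*o (a(o) = (5*(6*o))*(-⅙) = (30*o)*(-⅙) = -5*o)
(-13)² + a(-47) = (-13)² - 5*(-47) = 169 + 235 = 404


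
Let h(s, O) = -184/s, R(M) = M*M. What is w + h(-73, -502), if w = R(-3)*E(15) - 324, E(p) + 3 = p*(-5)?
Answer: -74714/73 ≈ -1023.5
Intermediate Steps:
R(M) = M²
E(p) = -3 - 5*p (E(p) = -3 + p*(-5) = -3 - 5*p)
w = -1026 (w = (-3)²*(-3 - 5*15) - 324 = 9*(-3 - 75) - 324 = 9*(-78) - 324 = -702 - 324 = -1026)
w + h(-73, -502) = -1026 - 184/(-73) = -1026 - 184*(-1/73) = -1026 + 184/73 = -74714/73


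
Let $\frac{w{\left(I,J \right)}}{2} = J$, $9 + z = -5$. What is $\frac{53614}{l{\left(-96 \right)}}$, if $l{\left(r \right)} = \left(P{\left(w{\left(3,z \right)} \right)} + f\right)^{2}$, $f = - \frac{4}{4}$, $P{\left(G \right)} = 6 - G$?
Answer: $\frac{4874}{99} \approx 49.232$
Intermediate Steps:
$z = -14$ ($z = -9 - 5 = -14$)
$w{\left(I,J \right)} = 2 J$
$f = -1$ ($f = \left(-4\right) \frac{1}{4} = -1$)
$l{\left(r \right)} = 1089$ ($l{\left(r \right)} = \left(\left(6 - 2 \left(-14\right)\right) - 1\right)^{2} = \left(\left(6 - -28\right) - 1\right)^{2} = \left(\left(6 + 28\right) - 1\right)^{2} = \left(34 - 1\right)^{2} = 33^{2} = 1089$)
$\frac{53614}{l{\left(-96 \right)}} = \frac{53614}{1089} = 53614 \cdot \frac{1}{1089} = \frac{4874}{99}$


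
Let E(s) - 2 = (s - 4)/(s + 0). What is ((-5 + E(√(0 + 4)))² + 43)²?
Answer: 3481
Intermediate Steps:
E(s) = 2 + (-4 + s)/s (E(s) = 2 + (s - 4)/(s + 0) = 2 + (-4 + s)/s)
((-5 + E(√(0 + 4)))² + 43)² = ((-5 + (3 - 4/√(0 + 4)))² + 43)² = ((-5 + (3 - 4/(√4)))² + 43)² = ((-5 + (3 - 4/2))² + 43)² = ((-5 + (3 - 4*½))² + 43)² = ((-5 + (3 - 2))² + 43)² = ((-5 + 1)² + 43)² = ((-4)² + 43)² = (16 + 43)² = 59² = 3481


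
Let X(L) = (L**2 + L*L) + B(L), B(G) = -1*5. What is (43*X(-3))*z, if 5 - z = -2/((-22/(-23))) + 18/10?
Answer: 162669/55 ≈ 2957.6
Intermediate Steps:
B(G) = -5
z = 291/55 (z = 5 - (-2/((-22/(-23))) + 18/10) = 5 - (-2/((-22*(-1/23))) + 18*(1/10)) = 5 - (-2/22/23 + 9/5) = 5 - (-2*23/22 + 9/5) = 5 - (-23/11 + 9/5) = 5 - 1*(-16/55) = 5 + 16/55 = 291/55 ≈ 5.2909)
X(L) = -5 + 2*L**2 (X(L) = (L**2 + L*L) - 5 = (L**2 + L**2) - 5 = 2*L**2 - 5 = -5 + 2*L**2)
(43*X(-3))*z = (43*(-5 + 2*(-3)**2))*(291/55) = (43*(-5 + 2*9))*(291/55) = (43*(-5 + 18))*(291/55) = (43*13)*(291/55) = 559*(291/55) = 162669/55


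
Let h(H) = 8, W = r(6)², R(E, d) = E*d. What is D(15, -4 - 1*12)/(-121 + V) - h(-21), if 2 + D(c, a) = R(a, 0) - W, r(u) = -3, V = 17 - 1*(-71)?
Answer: -23/3 ≈ -7.6667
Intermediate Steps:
V = 88 (V = 17 + 71 = 88)
W = 9 (W = (-3)² = 9)
D(c, a) = -11 (D(c, a) = -2 + (a*0 - 1*9) = -2 + (0 - 9) = -2 - 9 = -11)
D(15, -4 - 1*12)/(-121 + V) - h(-21) = -11/(-121 + 88) - 1*8 = -11/(-33) - 8 = -11*(-1/33) - 8 = ⅓ - 8 = -23/3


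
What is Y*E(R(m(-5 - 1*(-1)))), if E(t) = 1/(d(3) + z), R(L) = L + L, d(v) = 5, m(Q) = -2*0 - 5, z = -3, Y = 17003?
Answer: 17003/2 ≈ 8501.5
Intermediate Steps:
m(Q) = -5 (m(Q) = 0 - 5 = -5)
R(L) = 2*L
E(t) = ½ (E(t) = 1/(5 - 3) = 1/2 = ½)
Y*E(R(m(-5 - 1*(-1)))) = 17003*(½) = 17003/2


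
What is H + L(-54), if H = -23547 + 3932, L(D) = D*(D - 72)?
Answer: -12811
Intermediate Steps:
L(D) = D*(-72 + D)
H = -19615
H + L(-54) = -19615 - 54*(-72 - 54) = -19615 - 54*(-126) = -19615 + 6804 = -12811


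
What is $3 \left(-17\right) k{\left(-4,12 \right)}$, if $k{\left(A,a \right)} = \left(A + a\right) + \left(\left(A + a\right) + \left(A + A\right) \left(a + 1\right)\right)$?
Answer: $4488$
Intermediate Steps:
$k{\left(A,a \right)} = 2 A + 2 a + 2 A \left(1 + a\right)$ ($k{\left(A,a \right)} = \left(A + a\right) + \left(\left(A + a\right) + 2 A \left(1 + a\right)\right) = \left(A + a\right) + \left(A + a + 2 A \left(1 + a\right)\right) = 2 A + 2 a + 2 A \left(1 + a\right)$)
$3 \left(-17\right) k{\left(-4,12 \right)} = 3 \left(-17\right) \left(2 \cdot 12 + 4 \left(-4\right) + 2 \left(-4\right) 12\right) = - 51 \left(24 - 16 - 96\right) = \left(-51\right) \left(-88\right) = 4488$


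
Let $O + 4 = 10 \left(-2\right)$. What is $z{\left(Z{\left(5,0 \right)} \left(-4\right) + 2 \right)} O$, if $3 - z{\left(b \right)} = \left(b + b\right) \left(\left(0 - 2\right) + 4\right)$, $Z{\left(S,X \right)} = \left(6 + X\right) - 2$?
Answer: $-1416$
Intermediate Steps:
$Z{\left(S,X \right)} = 4 + X$
$z{\left(b \right)} = 3 - 4 b$ ($z{\left(b \right)} = 3 - \left(b + b\right) \left(\left(0 - 2\right) + 4\right) = 3 - 2 b \left(-2 + 4\right) = 3 - 2 b 2 = 3 - 4 b$)
$O = -24$ ($O = -4 + 10 \left(-2\right) = -4 - 20 = -24$)
$z{\left(Z{\left(5,0 \right)} \left(-4\right) + 2 \right)} O = \left(3 - 4 \left(\left(4 + 0\right) \left(-4\right) + 2\right)\right) \left(-24\right) = \left(3 - 4 \left(4 \left(-4\right) + 2\right)\right) \left(-24\right) = \left(3 - 4 \left(-16 + 2\right)\right) \left(-24\right) = \left(3 - -56\right) \left(-24\right) = \left(3 + 56\right) \left(-24\right) = 59 \left(-24\right) = -1416$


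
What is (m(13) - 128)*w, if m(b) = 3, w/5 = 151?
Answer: -94375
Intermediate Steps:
w = 755 (w = 5*151 = 755)
(m(13) - 128)*w = (3 - 128)*755 = -125*755 = -94375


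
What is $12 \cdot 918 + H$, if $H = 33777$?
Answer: $44793$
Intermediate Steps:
$12 \cdot 918 + H = 12 \cdot 918 + 33777 = 11016 + 33777 = 44793$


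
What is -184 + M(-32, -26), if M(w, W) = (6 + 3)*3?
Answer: -157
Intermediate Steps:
M(w, W) = 27 (M(w, W) = 9*3 = 27)
-184 + M(-32, -26) = -184 + 27 = -157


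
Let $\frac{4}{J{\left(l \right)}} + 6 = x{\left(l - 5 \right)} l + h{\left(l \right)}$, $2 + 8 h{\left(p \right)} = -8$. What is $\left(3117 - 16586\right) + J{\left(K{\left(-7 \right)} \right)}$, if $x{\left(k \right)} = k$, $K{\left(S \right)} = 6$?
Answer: $- \frac{67361}{5} \approx -13472.0$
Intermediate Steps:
$h{\left(p \right)} = - \frac{5}{4}$ ($h{\left(p \right)} = - \frac{1}{4} + \frac{1}{8} \left(-8\right) = - \frac{1}{4} - 1 = - \frac{5}{4}$)
$J{\left(l \right)} = \frac{4}{- \frac{29}{4} + l \left(-5 + l\right)}$ ($J{\left(l \right)} = \frac{4}{-6 + \left(\left(l - 5\right) l - \frac{5}{4}\right)} = \frac{4}{-6 + \left(\left(-5 + l\right) l - \frac{5}{4}\right)} = \frac{4}{-6 + \left(l \left(-5 + l\right) - \frac{5}{4}\right)} = \frac{4}{-6 + \left(- \frac{5}{4} + l \left(-5 + l\right)\right)} = \frac{4}{- \frac{29}{4} + l \left(-5 + l\right)}$)
$\left(3117 - 16586\right) + J{\left(K{\left(-7 \right)} \right)} = \left(3117 - 16586\right) + \frac{16}{-29 + 4 \cdot 6 \left(-5 + 6\right)} = -13469 + \frac{16}{-29 + 4 \cdot 6 \cdot 1} = -13469 + \frac{16}{-29 + 24} = -13469 + \frac{16}{-5} = -13469 + 16 \left(- \frac{1}{5}\right) = -13469 - \frac{16}{5} = - \frac{67361}{5}$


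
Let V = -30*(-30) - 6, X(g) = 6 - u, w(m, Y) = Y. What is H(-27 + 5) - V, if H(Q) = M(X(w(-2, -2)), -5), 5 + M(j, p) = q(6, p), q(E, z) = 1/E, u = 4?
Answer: -5393/6 ≈ -898.83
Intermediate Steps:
q(E, z) = 1/E
X(g) = 2 (X(g) = 6 - 1*4 = 6 - 4 = 2)
M(j, p) = -29/6 (M(j, p) = -5 + 1/6 = -29/6)
H(Q) = -29/6
V = 894 (V = 900 - 6 = 894)
H(-27 + 5) - V = -29/6 - 1*894 = -29/6 - 894 = -5393/6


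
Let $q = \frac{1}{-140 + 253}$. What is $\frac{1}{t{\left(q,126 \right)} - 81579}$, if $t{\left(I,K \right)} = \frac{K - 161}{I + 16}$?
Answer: $- \frac{1809}{147580366} \approx -1.2258 \cdot 10^{-5}$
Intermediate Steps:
$q = \frac{1}{113} \approx 0.0088496$
$t{\left(I,K \right)} = \frac{-161 + K}{16 + I}$ ($t{\left(I,K \right)} = \frac{K - 161}{16 + I} = \frac{-161 + K}{16 + I}$)
$\frac{1}{t{\left(q,126 \right)} - 81579} = \frac{1}{\frac{-161 + 126}{16 + \frac{1}{113}} - 81579} = \frac{1}{\frac{1}{\frac{1809}{113}} \left(-35\right) - 81579} = \frac{1}{\frac{113}{1809} \left(-35\right) - 81579} = \frac{1}{- \frac{3955}{1809} - 81579} = \frac{1}{- \frac{147580366}{1809}} = - \frac{1809}{147580366}$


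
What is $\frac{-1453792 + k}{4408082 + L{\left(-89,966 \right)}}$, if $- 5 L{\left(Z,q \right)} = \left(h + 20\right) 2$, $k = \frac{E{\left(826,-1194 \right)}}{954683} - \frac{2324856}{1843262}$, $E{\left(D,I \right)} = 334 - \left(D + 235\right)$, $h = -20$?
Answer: $- \frac{1279142459759839677}{3878519043631717786} \approx -0.3298$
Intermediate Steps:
$E{\left(D,I \right)} = 99 - D$ ($E{\left(D,I \right)} = 334 - \left(235 + D\right) = 99 - D$)
$k = - \frac{1110420276061}{879865447973}$ ($k = \frac{99 - 826}{954683} - \frac{2324856}{1843262} = \left(99 - 826\right) \frac{1}{954683} - \frac{1162428}{921631} = \left(-727\right) \frac{1}{954683} - \frac{1162428}{921631} = - \frac{727}{954683} - \frac{1162428}{921631} = - \frac{1110420276061}{879865447973} \approx -1.262$)
$L{\left(Z,q \right)} = 0$ ($L{\left(Z,q \right)} = - \frac{\left(-20 + 20\right) 2}{5} = - \frac{0 \cdot 2}{5} = \left(- \frac{1}{5}\right) 0 = 0$)
$\frac{-1453792 + k}{4408082 + L{\left(-89,966 \right)}} = \frac{-1453792 - \frac{1110420276061}{879865447973}}{4408082 + 0} = - \frac{1279142459759839677}{879865447973 \cdot 4408082} = \left(- \frac{1279142459759839677}{879865447973}\right) \frac{1}{4408082} = - \frac{1279142459759839677}{3878519043631717786}$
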